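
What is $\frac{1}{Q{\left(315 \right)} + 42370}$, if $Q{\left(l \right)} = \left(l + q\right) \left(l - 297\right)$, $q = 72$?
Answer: $\frac{1}{49336} \approx 2.0269 \cdot 10^{-5}$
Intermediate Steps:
$Q{\left(l \right)} = \left(-297 + l\right) \left(72 + l\right)$ ($Q{\left(l \right)} = \left(l + 72\right) \left(l - 297\right) = \left(72 + l\right) \left(-297 + l\right) = \left(-297 + l\right) \left(72 + l\right)$)
$\frac{1}{Q{\left(315 \right)} + 42370} = \frac{1}{\left(-21384 + 315^{2} - 70875\right) + 42370} = \frac{1}{\left(-21384 + 99225 - 70875\right) + 42370} = \frac{1}{6966 + 42370} = \frac{1}{49336}$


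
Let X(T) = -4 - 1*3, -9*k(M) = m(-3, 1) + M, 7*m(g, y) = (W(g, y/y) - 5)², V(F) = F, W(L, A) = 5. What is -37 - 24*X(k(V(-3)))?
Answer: 131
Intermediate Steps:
m(g, y) = 0 (m(g, y) = (5 - 5)²/7 = (⅐)*0² = (⅐)*0 = 0)
k(M) = -M/9 (k(M) = -(0 + M)/9 = -M/9)
X(T) = -7 (X(T) = -4 - 3 = -7)
-37 - 24*X(k(V(-3))) = -37 - 24*(-7) = -37 + 168 = 131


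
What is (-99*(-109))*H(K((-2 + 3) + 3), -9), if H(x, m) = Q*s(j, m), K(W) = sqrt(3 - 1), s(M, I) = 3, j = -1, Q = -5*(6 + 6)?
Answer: -1942380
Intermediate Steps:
Q = -60 (Q = -5*12 = -60)
K(W) = sqrt(2)
H(x, m) = -180 (H(x, m) = -60*3 = -180)
(-99*(-109))*H(K((-2 + 3) + 3), -9) = -99*(-109)*(-180) = 10791*(-180) = -1942380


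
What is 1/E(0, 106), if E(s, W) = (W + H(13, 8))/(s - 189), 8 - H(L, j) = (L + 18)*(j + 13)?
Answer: 63/179 ≈ 0.35196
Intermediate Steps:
H(L, j) = 8 - (13 + j)*(18 + L) (H(L, j) = 8 - (L + 18)*(j + 13) = 8 - (18 + L)*(13 + j) = 8 - (13 + j)*(18 + L))
E(s, W) = (-643 + W)/(-189 + s) (E(s, W) = (W + (-226 - 18*8 - 13*13 - 1*13*8))/(s - 189) = (W + (-226 - 144 - 169 - 104))/(-189 + s) = (W - 643)/(-189 + s) = (-643 + W)/(-189 + s))
1/E(0, 106) = 1/((-643 + 106)/(-189 + 0)) = 1/(-537/(-189)) = 1/(-1/189*(-537)) = 1/(179/63) = 63/179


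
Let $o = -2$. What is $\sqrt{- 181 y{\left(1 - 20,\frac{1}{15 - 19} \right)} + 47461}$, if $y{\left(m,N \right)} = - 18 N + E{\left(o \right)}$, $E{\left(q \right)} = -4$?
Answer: $\frac{\sqrt{189482}}{2} \approx 217.65$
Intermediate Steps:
$y{\left(m,N \right)} = -4 - 18 N$ ($y{\left(m,N \right)} = - 18 N - 4 = -4 - 18 N$)
$\sqrt{- 181 y{\left(1 - 20,\frac{1}{15 - 19} \right)} + 47461} = \sqrt{- 181 \left(-4 - \frac{18}{15 - 19}\right) + 47461} = \sqrt{- 181 \left(-4 - \frac{18}{-4}\right) + 47461} = \sqrt{- 181 \left(-4 - - \frac{9}{2}\right) + 47461} = \sqrt{- 181 \left(-4 + \frac{9}{2}\right) + 47461} = \sqrt{\left(-181\right) \frac{1}{2} + 47461} = \sqrt{- \frac{181}{2} + 47461} = \sqrt{\frac{94741}{2}} = \frac{\sqrt{189482}}{2}$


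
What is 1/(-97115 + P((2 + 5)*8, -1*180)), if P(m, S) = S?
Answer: -1/97295 ≈ -1.0278e-5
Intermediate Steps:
1/(-97115 + P((2 + 5)*8, -1*180)) = 1/(-97115 - 1*180) = 1/(-97115 - 180) = 1/(-97295) = -1/97295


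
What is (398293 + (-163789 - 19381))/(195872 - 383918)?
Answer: -215123/188046 ≈ -1.1440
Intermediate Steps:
(398293 + (-163789 - 19381))/(195872 - 383918) = (398293 - 183170)/(-188046) = 215123*(-1/188046) = -215123/188046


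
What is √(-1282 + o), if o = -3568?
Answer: 5*I*√194 ≈ 69.642*I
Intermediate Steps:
√(-1282 + o) = √(-1282 - 3568) = √(-4850) = 5*I*√194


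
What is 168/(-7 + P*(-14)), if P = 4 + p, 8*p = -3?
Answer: -32/11 ≈ -2.9091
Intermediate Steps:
p = -3/8 (p = (⅛)*(-3) = -3/8 ≈ -0.37500)
P = 29/8 (P = 4 - 3/8 = 29/8 ≈ 3.6250)
168/(-7 + P*(-14)) = 168/(-7 + (29/8)*(-14)) = 168/(-7 - 203/4) = 168/(-231/4) = 168*(-4/231) = -32/11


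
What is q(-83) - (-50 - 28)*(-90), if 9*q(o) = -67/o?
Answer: -5243873/747 ≈ -7019.9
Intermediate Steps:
q(o) = -67/(9*o) (q(o) = (-67/o)/9 = -67/(9*o))
q(-83) - (-50 - 28)*(-90) = -67/9/(-83) - (-50 - 28)*(-90) = -67/9*(-1/83) - (-78)*(-90) = 67/747 - 1*7020 = 67/747 - 7020 = -5243873/747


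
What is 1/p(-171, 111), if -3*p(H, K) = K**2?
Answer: -1/4107 ≈ -0.00024349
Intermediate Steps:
p(H, K) = -K**2/3
1/p(-171, 111) = 1/(-1/3*111**2) = 1/(-1/3*12321) = 1/(-4107) = -1/4107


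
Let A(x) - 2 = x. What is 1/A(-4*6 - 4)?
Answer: -1/26 ≈ -0.038462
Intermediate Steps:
A(x) = 2 + x
1/A(-4*6 - 4) = 1/(2 + (-4*6 - 4)) = 1/(2 + (-24 - 4)) = 1/(2 - 28) = 1/(-26) = -1/26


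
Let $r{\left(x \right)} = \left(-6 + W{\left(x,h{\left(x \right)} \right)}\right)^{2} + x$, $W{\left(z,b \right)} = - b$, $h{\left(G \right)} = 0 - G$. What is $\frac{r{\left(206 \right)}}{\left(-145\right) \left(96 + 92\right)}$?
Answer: $- \frac{20103}{13630} \approx -1.4749$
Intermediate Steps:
$h{\left(G \right)} = - G$
$r{\left(x \right)} = x + \left(-6 + x\right)^{2}$ ($r{\left(x \right)} = \left(-6 - - x\right)^{2} + x = \left(-6 + x\right)^{2} + x = x + \left(-6 + x\right)^{2}$)
$\frac{r{\left(206 \right)}}{\left(-145\right) \left(96 + 92\right)} = \frac{206 + \left(-6 + 206\right)^{2}}{\left(-145\right) \left(96 + 92\right)} = \frac{206 + 200^{2}}{\left(-145\right) 188} = \frac{206 + 40000}{-27260} = 40206 \left(- \frac{1}{27260}\right) = - \frac{20103}{13630}$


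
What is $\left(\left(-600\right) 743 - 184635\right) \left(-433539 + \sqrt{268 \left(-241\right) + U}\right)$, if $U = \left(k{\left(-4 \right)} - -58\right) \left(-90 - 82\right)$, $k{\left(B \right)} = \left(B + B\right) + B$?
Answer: $273318159465 - 31521750 i \sqrt{29} \approx 2.7332 \cdot 10^{11} - 1.6975 \cdot 10^{8} i$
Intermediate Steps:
$k{\left(B \right)} = 3 B$ ($k{\left(B \right)} = 2 B + B = 3 B$)
$U = -7912$ ($U = \left(3 \left(-4\right) - -58\right) \left(-90 - 82\right) = \left(-12 + 58\right) \left(-172\right) = 46 \left(-172\right) = -7912$)
$\left(\left(-600\right) 743 - 184635\right) \left(-433539 + \sqrt{268 \left(-241\right) + U}\right) = \left(\left(-600\right) 743 - 184635\right) \left(-433539 + \sqrt{268 \left(-241\right) - 7912}\right) = \left(-445800 - 184635\right) \left(-433539 + \sqrt{-64588 - 7912}\right) = - 630435 \left(-433539 + \sqrt{-72500}\right) = - 630435 \left(-433539 + 50 i \sqrt{29}\right) = 273318159465 - 31521750 i \sqrt{29}$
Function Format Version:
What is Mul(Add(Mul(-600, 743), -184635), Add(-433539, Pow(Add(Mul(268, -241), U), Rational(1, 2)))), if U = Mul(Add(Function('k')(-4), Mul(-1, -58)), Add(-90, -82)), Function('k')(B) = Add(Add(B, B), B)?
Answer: Add(273318159465, Mul(-31521750, I, Pow(29, Rational(1, 2)))) ≈ Add(2.7332e+11, Mul(-1.6975e+8, I))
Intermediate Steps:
Function('k')(B) = Mul(3, B) (Function('k')(B) = Add(Mul(2, B), B) = Mul(3, B))
U = -7912 (U = Mul(Add(Mul(3, -4), Mul(-1, -58)), Add(-90, -82)) = Mul(Add(-12, 58), -172) = Mul(46, -172) = -7912)
Mul(Add(Mul(-600, 743), -184635), Add(-433539, Pow(Add(Mul(268, -241), U), Rational(1, 2)))) = Mul(Add(Mul(-600, 743), -184635), Add(-433539, Pow(Add(Mul(268, -241), -7912), Rational(1, 2)))) = Mul(Add(-445800, -184635), Add(-433539, Pow(Add(-64588, -7912), Rational(1, 2)))) = Mul(-630435, Add(-433539, Pow(-72500, Rational(1, 2)))) = Mul(-630435, Add(-433539, Mul(50, I, Pow(29, Rational(1, 2))))) = Add(273318159465, Mul(-31521750, I, Pow(29, Rational(1, 2))))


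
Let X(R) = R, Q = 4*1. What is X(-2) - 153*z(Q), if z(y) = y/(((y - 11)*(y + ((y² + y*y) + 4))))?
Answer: 13/70 ≈ 0.18571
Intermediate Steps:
Q = 4
z(y) = y/((-11 + y)*(4 + y + 2*y²)) (z(y) = y/(((-11 + y)*(y + ((y² + y²) + 4)))) = y/(((-11 + y)*(y + (2*y² + 4)))) = y/(((-11 + y)*(y + (4 + 2*y²)))) = y/(((-11 + y)*(4 + y + 2*y²))) = y*(1/((-11 + y)*(4 + y + 2*y²))) = y/((-11 + y)*(4 + y + 2*y²)))
X(-2) - 153*z(Q) = -2 - 612/(-44 - 21*4² - 7*4 + 2*4³) = -2 - 612/(-44 - 21*16 - 28 + 2*64) = -2 - 612/(-44 - 336 - 28 + 128) = -2 - 612/(-280) = -2 - 612*(-1)/280 = -2 - 153*(-1/70) = -2 + 153/70 = 13/70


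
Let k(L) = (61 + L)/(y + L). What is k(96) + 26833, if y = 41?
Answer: 3676278/137 ≈ 26834.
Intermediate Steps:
k(L) = (61 + L)/(41 + L)
k(96) + 26833 = (61 + 96)/(41 + 96) + 26833 = 157/137 + 26833 = 3676278/137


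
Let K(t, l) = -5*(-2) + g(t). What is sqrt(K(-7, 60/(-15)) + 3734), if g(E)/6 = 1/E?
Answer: sqrt(183414)/7 ≈ 61.181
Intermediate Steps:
g(E) = 6/E
K(t, l) = 10 + 6/t (K(t, l) = -5*(-2) + 6/t = 10 + 6/t)
sqrt(K(-7, 60/(-15)) + 3734) = sqrt((10 + 6/(-7)) + 3734) = sqrt((10 + 6*(-1/7)) + 3734) = sqrt((10 - 6/7) + 3734) = sqrt(64/7 + 3734) = sqrt(26202/7) = sqrt(183414)/7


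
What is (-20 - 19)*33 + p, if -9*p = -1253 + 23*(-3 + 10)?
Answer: -3497/3 ≈ -1165.7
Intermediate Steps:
p = 364/3 (p = -(-1253 + 23*(-3 + 10))/9 = -(-1253 + 23*7)/9 = -(-1253 + 161)/9 = -⅑*(-1092) = 364/3 ≈ 121.33)
(-20 - 19)*33 + p = (-20 - 19)*33 + 364/3 = -39*33 + 364/3 = -1287 + 364/3 = -3497/3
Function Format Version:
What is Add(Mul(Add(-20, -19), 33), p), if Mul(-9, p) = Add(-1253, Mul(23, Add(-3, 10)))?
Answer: Rational(-3497, 3) ≈ -1165.7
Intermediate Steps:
p = Rational(364, 3) (p = Mul(Rational(-1, 9), Add(-1253, Mul(23, Add(-3, 10)))) = Mul(Rational(-1, 9), Add(-1253, Mul(23, 7))) = Mul(Rational(-1, 9), Add(-1253, 161)) = Mul(Rational(-1, 9), -1092) = Rational(364, 3) ≈ 121.33)
Add(Mul(Add(-20, -19), 33), p) = Add(Mul(Add(-20, -19), 33), Rational(364, 3)) = Add(Mul(-39, 33), Rational(364, 3)) = Add(-1287, Rational(364, 3)) = Rational(-3497, 3)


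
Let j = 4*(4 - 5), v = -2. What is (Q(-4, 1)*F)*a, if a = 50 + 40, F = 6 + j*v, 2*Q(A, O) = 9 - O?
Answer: 5040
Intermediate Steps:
j = -4 (j = 4*(-1) = -4)
Q(A, O) = 9/2 - O/2 (Q(A, O) = (9 - O)/2 = 9/2 - O/2)
F = 14 (F = 6 - 4*(-2) = 6 + 8 = 14)
a = 90
(Q(-4, 1)*F)*a = ((9/2 - ½*1)*14)*90 = ((9/2 - ½)*14)*90 = (4*14)*90 = 56*90 = 5040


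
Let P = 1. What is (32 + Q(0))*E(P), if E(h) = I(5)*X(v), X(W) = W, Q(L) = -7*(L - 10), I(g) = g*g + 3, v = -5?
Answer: -14280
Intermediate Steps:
I(g) = 3 + g**2 (I(g) = g**2 + 3 = 3 + g**2)
Q(L) = 70 - 7*L (Q(L) = -7*(-10 + L) = 70 - 7*L)
E(h) = -140 (E(h) = (3 + 5**2)*(-5) = (3 + 25)*(-5) = 28*(-5) = -140)
(32 + Q(0))*E(P) = (32 + (70 - 7*0))*(-140) = (32 + (70 + 0))*(-140) = (32 + 70)*(-140) = 102*(-140) = -14280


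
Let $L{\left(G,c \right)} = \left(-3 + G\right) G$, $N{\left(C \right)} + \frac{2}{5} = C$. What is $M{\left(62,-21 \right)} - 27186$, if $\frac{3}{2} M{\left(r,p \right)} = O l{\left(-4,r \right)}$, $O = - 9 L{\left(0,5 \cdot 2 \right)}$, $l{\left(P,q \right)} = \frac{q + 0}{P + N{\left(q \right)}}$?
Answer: $-27186$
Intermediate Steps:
$N{\left(C \right)} = - \frac{2}{5} + C$
$L{\left(G,c \right)} = G \left(-3 + G\right)$
$l{\left(P,q \right)} = \frac{q}{- \frac{2}{5} + P + q}$ ($l{\left(P,q \right)} = \frac{q + 0}{P + \left(- \frac{2}{5} + q\right)} = \frac{q}{- \frac{2}{5} + P + q}$)
$O = 0$ ($O = - 9 \cdot 0 \left(-3 + 0\right) = - 9 \cdot 0 \left(-3\right) = \left(-9\right) 0 = 0$)
$M{\left(r,p \right)} = 0$ ($M{\left(r,p \right)} = \frac{2 \cdot 0 \frac{5 r}{-2 + 5 \left(-4\right) + 5 r}}{3} = \frac{2 \cdot 0 \frac{5 r}{-2 - 20 + 5 r}}{3} = \frac{2 \cdot 0 \frac{5 r}{-22 + 5 r}}{3} = \frac{2}{3} \cdot 0 = 0$)
$M{\left(62,-21 \right)} - 27186 = 0 - 27186 = -27186$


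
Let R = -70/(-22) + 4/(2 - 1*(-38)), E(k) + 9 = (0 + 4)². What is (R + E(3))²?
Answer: 1279161/12100 ≈ 105.72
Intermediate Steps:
E(k) = 7 (E(k) = -9 + (0 + 4)² = -9 + 4² = -9 + 16 = 7)
R = 361/110 (R = -70*(-1/22) + 4/(2 + 38) = 35/11 + 4/40 = 35/11 + 4*(1/40) = 35/11 + ⅒ = 361/110 ≈ 3.2818)
(R + E(3))² = (361/110 + 7)² = (1131/110)² = 1279161/12100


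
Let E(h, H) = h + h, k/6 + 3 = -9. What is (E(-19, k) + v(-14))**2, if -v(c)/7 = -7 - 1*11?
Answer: 7744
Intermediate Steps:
k = -72 (k = -18 + 6*(-9) = -18 - 54 = -72)
E(h, H) = 2*h
v(c) = 126 (v(c) = -7*(-7 - 1*11) = -7*(-7 - 11) = -7*(-18) = 126)
(E(-19, k) + v(-14))**2 = (2*(-19) + 126)**2 = (-38 + 126)**2 = 88**2 = 7744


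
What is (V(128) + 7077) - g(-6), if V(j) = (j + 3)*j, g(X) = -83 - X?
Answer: 23922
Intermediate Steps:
V(j) = j*(3 + j) (V(j) = (3 + j)*j = j*(3 + j))
(V(128) + 7077) - g(-6) = (128*(3 + 128) + 7077) - (-83 - 1*(-6)) = (128*131 + 7077) - (-83 + 6) = (16768 + 7077) - 1*(-77) = 23845 + 77 = 23922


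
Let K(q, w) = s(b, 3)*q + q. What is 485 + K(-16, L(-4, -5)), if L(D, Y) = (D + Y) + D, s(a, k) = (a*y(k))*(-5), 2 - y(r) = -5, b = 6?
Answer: 3829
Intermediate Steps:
y(r) = 7 (y(r) = 2 - 1*(-5) = 2 + 5 = 7)
s(a, k) = -35*a (s(a, k) = (a*7)*(-5) = (7*a)*(-5) = -35*a)
L(D, Y) = Y + 2*D
K(q, w) = -209*q (K(q, w) = (-35*6)*q + q = -210*q + q = -209*q)
485 + K(-16, L(-4, -5)) = 485 - 209*(-16) = 485 + 3344 = 3829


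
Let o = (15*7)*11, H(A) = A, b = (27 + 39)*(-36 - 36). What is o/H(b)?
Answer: -35/144 ≈ -0.24306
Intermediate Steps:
b = -4752 (b = 66*(-72) = -4752)
o = 1155 (o = 105*11 = 1155)
o/H(b) = 1155/(-4752) = 1155*(-1/4752) = -35/144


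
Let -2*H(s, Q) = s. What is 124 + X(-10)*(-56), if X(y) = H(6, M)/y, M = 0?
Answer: 536/5 ≈ 107.20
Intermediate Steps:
H(s, Q) = -s/2
X(y) = -3/y (X(y) = (-½*6)/y = -3/y)
124 + X(-10)*(-56) = 124 - 3/(-10)*(-56) = 124 - 3*(-⅒)*(-56) = 124 + (3/10)*(-56) = 124 - 84/5 = 536/5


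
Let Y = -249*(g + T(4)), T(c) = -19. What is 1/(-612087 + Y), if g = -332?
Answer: -1/524688 ≈ -1.9059e-6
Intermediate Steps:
Y = 87399 (Y = -249*(-332 - 19) = -249*(-351) = 87399)
1/(-612087 + Y) = 1/(-612087 + 87399) = 1/(-524688) = -1/524688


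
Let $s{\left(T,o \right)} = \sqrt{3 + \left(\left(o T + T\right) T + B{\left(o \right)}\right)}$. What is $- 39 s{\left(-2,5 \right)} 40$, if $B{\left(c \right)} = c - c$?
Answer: $- 4680 \sqrt{3} \approx -8106.0$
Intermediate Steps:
$B{\left(c \right)} = 0$
$s{\left(T,o \right)} = \sqrt{3 + T \left(T + T o\right)}$ ($s{\left(T,o \right)} = \sqrt{3 + \left(\left(o T + T\right) T + 0\right)} = \sqrt{3 + \left(\left(T o + T\right) T + 0\right)} = \sqrt{3 + \left(\left(T + T o\right) T + 0\right)} = \sqrt{3 + \left(T \left(T + T o\right) + 0\right)} = \sqrt{3 + T \left(T + T o\right)}$)
$- 39 s{\left(-2,5 \right)} 40 = - 39 \sqrt{3 + \left(-2\right)^{2} + 5 \left(-2\right)^{2}} \cdot 40 = - 39 \sqrt{3 + 4 + 5 \cdot 4} \cdot 40 = - 39 \sqrt{3 + 4 + 20} \cdot 40 = - 39 \sqrt{27} \cdot 40 = - 39 \cdot 3 \sqrt{3} \cdot 40 = - 117 \sqrt{3} \cdot 40 = - 4680 \sqrt{3}$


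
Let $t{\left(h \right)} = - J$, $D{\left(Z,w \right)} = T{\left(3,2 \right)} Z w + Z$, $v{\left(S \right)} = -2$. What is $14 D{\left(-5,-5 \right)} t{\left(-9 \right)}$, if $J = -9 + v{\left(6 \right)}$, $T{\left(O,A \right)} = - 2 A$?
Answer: $-16170$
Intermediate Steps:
$D{\left(Z,w \right)} = Z - 4 Z w$ ($D{\left(Z,w \right)} = \left(-2\right) 2 Z w + Z = - 4 Z w + Z = Z - 4 Z w$)
$J = -11$ ($J = -9 - 2 = -11$)
$t{\left(h \right)} = 11$ ($t{\left(h \right)} = \left(-1\right) \left(-11\right) = 11$)
$14 D{\left(-5,-5 \right)} t{\left(-9 \right)} = 14 \left(- 5 \left(1 - -20\right)\right) 11 = 14 \left(- 5 \left(1 + 20\right)\right) 11 = 14 \left(\left(-5\right) 21\right) 11 = 14 \left(-105\right) 11 = \left(-1470\right) 11 = -16170$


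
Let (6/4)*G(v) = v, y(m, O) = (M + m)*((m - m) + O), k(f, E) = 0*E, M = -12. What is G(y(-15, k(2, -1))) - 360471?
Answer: -360471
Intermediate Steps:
k(f, E) = 0
y(m, O) = O*(-12 + m) (y(m, O) = (-12 + m)*((m - m) + O) = (-12 + m)*(0 + O) = (-12 + m)*O = O*(-12 + m))
G(v) = 2*v/3
G(y(-15, k(2, -1))) - 360471 = 2*(0*(-12 - 15))/3 - 360471 = 2*(0*(-27))/3 - 360471 = (2/3)*0 - 360471 = 0 - 360471 = -360471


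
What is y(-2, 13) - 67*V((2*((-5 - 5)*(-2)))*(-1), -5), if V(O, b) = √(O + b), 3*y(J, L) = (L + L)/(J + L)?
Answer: 26/33 - 201*I*√5 ≈ 0.78788 - 449.45*I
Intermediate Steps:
y(J, L) = 2*L/(3*(J + L)) (y(J, L) = ((L + L)/(J + L))/3 = ((2*L)/(J + L))/3 = (2*L/(J + L))/3 = 2*L/(3*(J + L)))
y(-2, 13) - 67*V((2*((-5 - 5)*(-2)))*(-1), -5) = (⅔)*13/(-2 + 13) - 67*√((2*((-5 - 5)*(-2)))*(-1) - 5) = (⅔)*13/11 - 67*√((2*(-10*(-2)))*(-1) - 5) = (⅔)*13*(1/11) - 67*√((2*20)*(-1) - 5) = 26/33 - 67*√(40*(-1) - 5) = 26/33 - 67*√(-40 - 5) = 26/33 - 201*I*√5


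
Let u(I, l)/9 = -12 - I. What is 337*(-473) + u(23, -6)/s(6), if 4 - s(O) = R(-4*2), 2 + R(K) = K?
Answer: -318847/2 ≈ -1.5942e+5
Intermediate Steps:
u(I, l) = -108 - 9*I (u(I, l) = 9*(-12 - I) = -108 - 9*I)
R(K) = -2 + K
s(O) = 14 (s(O) = 4 - (-2 - 4*2) = 4 - (-2 - 8) = 4 - 1*(-10) = 4 + 10 = 14)
337*(-473) + u(23, -6)/s(6) = 337*(-473) + (-108 - 9*23)/14 = -159401 + (-108 - 207)*(1/14) = -159401 - 315*1/14 = -159401 - 45/2 = -318847/2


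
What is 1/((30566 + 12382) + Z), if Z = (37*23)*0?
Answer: 1/42948 ≈ 2.3284e-5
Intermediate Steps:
Z = 0 (Z = 851*0 = 0)
1/((30566 + 12382) + Z) = 1/((30566 + 12382) + 0) = 1/(42948 + 0) = 1/42948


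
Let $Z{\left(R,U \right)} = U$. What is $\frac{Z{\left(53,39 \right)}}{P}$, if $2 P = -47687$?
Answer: $- \frac{78}{47687} \approx -0.0016357$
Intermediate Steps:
$P = - \frac{47687}{2}$ ($P = \frac{1}{2} \left(-47687\right) = - \frac{47687}{2} \approx -23844.0$)
$\frac{Z{\left(53,39 \right)}}{P} = \frac{39}{- \frac{47687}{2}} = 39 \left(- \frac{2}{47687}\right) = - \frac{78}{47687}$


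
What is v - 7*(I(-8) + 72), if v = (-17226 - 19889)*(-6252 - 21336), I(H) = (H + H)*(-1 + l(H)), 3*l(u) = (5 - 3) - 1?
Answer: 3071784124/3 ≈ 1.0239e+9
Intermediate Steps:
l(u) = ⅓ (l(u) = ((5 - 3) - 1)/3 = (2 - 1)/3 = (⅓)*1 = ⅓)
I(H) = -4*H/3 (I(H) = (H + H)*(-1 + ⅓) = (2*H)*(-⅔) = -4*H/3)
v = 1023928620 (v = -37115*(-27588) = 1023928620)
v - 7*(I(-8) + 72) = 1023928620 - 7*(-4/3*(-8) + 72) = 1023928620 - 7*(32/3 + 72) = 1023928620 - 7*248/3 = 1023928620 - 1*1736/3 = 1023928620 - 1736/3 = 3071784124/3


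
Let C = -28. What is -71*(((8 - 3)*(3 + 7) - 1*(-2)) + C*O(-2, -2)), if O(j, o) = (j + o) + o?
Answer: -15620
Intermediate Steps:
O(j, o) = j + 2*o
-71*(((8 - 3)*(3 + 7) - 1*(-2)) + C*O(-2, -2)) = -71*(((8 - 3)*(3 + 7) - 1*(-2)) - 28*(-2 + 2*(-2))) = -71*((5*10 + 2) - 28*(-2 - 4)) = -71*((50 + 2) - 28*(-6)) = -71*(52 + 168) = -71*220 = -15620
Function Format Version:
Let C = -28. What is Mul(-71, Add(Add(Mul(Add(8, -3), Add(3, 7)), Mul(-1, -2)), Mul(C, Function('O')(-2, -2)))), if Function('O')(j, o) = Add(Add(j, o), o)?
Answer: -15620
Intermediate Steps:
Function('O')(j, o) = Add(j, Mul(2, o))
Mul(-71, Add(Add(Mul(Add(8, -3), Add(3, 7)), Mul(-1, -2)), Mul(C, Function('O')(-2, -2)))) = Mul(-71, Add(Add(Mul(Add(8, -3), Add(3, 7)), Mul(-1, -2)), Mul(-28, Add(-2, Mul(2, -2))))) = Mul(-71, Add(Add(Mul(5, 10), 2), Mul(-28, Add(-2, -4)))) = Mul(-71, Add(Add(50, 2), Mul(-28, -6))) = Mul(-71, Add(52, 168)) = Mul(-71, 220) = -15620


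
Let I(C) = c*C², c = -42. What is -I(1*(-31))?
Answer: 40362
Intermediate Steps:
I(C) = -42*C²
-I(1*(-31)) = -(-42)*(1*(-31))² = -(-42)*(-31)² = -(-42)*961 = -1*(-40362) = 40362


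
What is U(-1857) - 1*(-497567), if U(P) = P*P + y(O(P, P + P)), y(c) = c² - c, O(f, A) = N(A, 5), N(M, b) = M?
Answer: 17743526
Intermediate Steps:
O(f, A) = A
U(P) = P² + 2*P*(-1 + 2*P) (U(P) = P*P + (P + P)*(-1 + (P + P)) = P² + (2*P)*(-1 + 2*P) = P² + 2*P*(-1 + 2*P))
U(-1857) - 1*(-497567) = -1857*(-2 + 5*(-1857)) - 1*(-497567) = -1857*(-2 - 9285) + 497567 = -1857*(-9287) + 497567 = 17245959 + 497567 = 17743526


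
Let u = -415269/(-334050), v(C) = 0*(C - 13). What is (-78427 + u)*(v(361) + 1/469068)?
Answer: -8732708027/52230721800 ≈ -0.16719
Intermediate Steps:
v(C) = 0 (v(C) = 0*(-13 + C) = 0)
u = 138423/111350 (u = -415269*(-1/334050) = 138423/111350 ≈ 1.2431)
(-78427 + u)*(v(361) + 1/469068) = (-78427 + 138423/111350)*(0 + 1/469068) = -8732708027*(0 + 1/469068)/111350 = -8732708027/111350*1/469068 = -8732708027/52230721800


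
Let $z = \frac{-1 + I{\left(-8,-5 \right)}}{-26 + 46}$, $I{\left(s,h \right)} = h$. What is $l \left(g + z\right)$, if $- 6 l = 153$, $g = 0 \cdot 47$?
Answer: $\frac{153}{20} \approx 7.65$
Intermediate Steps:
$g = 0$
$l = - \frac{51}{2}$ ($l = \left(- \frac{1}{6}\right) 153 = - \frac{51}{2} \approx -25.5$)
$z = - \frac{3}{10}$ ($z = \frac{-1 - 5}{-26 + 46} = - \frac{6}{20} = \left(-6\right) \frac{1}{20} = - \frac{3}{10} \approx -0.3$)
$l \left(g + z\right) = - \frac{51 \left(0 - \frac{3}{10}\right)}{2} = \left(- \frac{51}{2}\right) \left(- \frac{3}{10}\right) = \frac{153}{20}$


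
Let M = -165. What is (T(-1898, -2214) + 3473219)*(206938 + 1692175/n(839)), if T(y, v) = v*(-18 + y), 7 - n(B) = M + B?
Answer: 1051861288284453/667 ≈ 1.5770e+12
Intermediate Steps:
n(B) = 172 - B (n(B) = 7 - (-165 + B) = 7 + (165 - B) = 172 - B)
(T(-1898, -2214) + 3473219)*(206938 + 1692175/n(839)) = (-2214*(-18 - 1898) + 3473219)*(206938 + 1692175/(172 - 1*839)) = (-2214*(-1916) + 3473219)*(206938 + 1692175/(172 - 839)) = (4242024 + 3473219)*(206938 + 1692175/(-667)) = 7715243*(206938 + 1692175*(-1/667)) = 7715243*(206938 - 1692175/667) = 7715243*(136335471/667) = 1051861288284453/667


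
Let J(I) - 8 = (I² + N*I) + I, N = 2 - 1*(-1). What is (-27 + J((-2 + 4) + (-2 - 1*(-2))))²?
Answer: 49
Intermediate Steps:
N = 3 (N = 2 + 1 = 3)
J(I) = 8 + I² + 4*I (J(I) = 8 + ((I² + 3*I) + I) = 8 + (I² + 4*I) = 8 + I² + 4*I)
(-27 + J((-2 + 4) + (-2 - 1*(-2))))² = (-27 + (8 + ((-2 + 4) + (-2 - 1*(-2)))² + 4*((-2 + 4) + (-2 - 1*(-2)))))² = (-27 + (8 + (2 + (-2 + 2))² + 4*(2 + (-2 + 2))))² = (-27 + (8 + (2 + 0)² + 4*(2 + 0)))² = (-27 + (8 + 2² + 4*2))² = (-27 + (8 + 4 + 8))² = (-27 + 20)² = (-7)² = 49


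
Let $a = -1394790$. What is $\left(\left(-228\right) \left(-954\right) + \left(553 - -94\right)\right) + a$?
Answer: $-1176631$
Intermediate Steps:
$\left(\left(-228\right) \left(-954\right) + \left(553 - -94\right)\right) + a = \left(\left(-228\right) \left(-954\right) + \left(553 - -94\right)\right) - 1394790 = \left(217512 + \left(553 + 94\right)\right) - 1394790 = \left(217512 + 647\right) - 1394790 = 218159 - 1394790 = -1176631$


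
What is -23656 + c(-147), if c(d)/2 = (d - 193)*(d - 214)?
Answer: 221824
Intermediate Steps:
c(d) = 2*(-214 + d)*(-193 + d) (c(d) = 2*((d - 193)*(d - 214)) = 2*((-193 + d)*(-214 + d)) = 2*((-214 + d)*(-193 + d)) = 2*(-214 + d)*(-193 + d))
-23656 + c(-147) = -23656 + (82604 - 814*(-147) + 2*(-147)**2) = -23656 + (82604 + 119658 + 2*21609) = -23656 + (82604 + 119658 + 43218) = -23656 + 245480 = 221824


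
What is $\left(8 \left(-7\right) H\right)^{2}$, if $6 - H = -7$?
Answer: $529984$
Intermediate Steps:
$H = 13$ ($H = 6 - -7 = 6 + 7 = 13$)
$\left(8 \left(-7\right) H\right)^{2} = \left(8 \left(-7\right) 13\right)^{2} = \left(\left(-56\right) 13\right)^{2} = \left(-728\right)^{2} = 529984$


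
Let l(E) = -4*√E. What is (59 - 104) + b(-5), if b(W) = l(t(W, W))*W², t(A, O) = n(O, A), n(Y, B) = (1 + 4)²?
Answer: -545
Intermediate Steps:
n(Y, B) = 25 (n(Y, B) = 5² = 25)
t(A, O) = 25
b(W) = -20*W² (b(W) = (-4*√25)*W² = (-4*5)*W² = -20*W²)
(59 - 104) + b(-5) = (59 - 104) - 20*(-5)² = -45 - 20*25 = -45 - 500 = -545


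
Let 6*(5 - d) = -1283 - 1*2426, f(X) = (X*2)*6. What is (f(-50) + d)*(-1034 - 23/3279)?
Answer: -471280751/19674 ≈ -23955.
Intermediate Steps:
f(X) = 12*X (f(X) = (2*X)*6 = 12*X)
d = 3739/6 (d = 5 - (-1283 - 1*2426)/6 = 5 - (-1283 - 2426)/6 = 5 - ⅙*(-3709) = 5 + 3709/6 = 3739/6 ≈ 623.17)
(f(-50) + d)*(-1034 - 23/3279) = (12*(-50) + 3739/6)*(-1034 - 23/3279) = (-600 + 3739/6)*(-1034 - 23*1/3279) = 139*(-1034 - 23/3279)/6 = (139/6)*(-3390509/3279) = -471280751/19674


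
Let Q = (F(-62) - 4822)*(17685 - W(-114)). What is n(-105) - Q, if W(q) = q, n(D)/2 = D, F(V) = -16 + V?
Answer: 87214890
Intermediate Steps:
n(D) = 2*D
Q = -87215100 (Q = ((-16 - 62) - 4822)*(17685 - 1*(-114)) = (-78 - 4822)*(17685 + 114) = -4900*17799 = -87215100)
n(-105) - Q = 2*(-105) - 1*(-87215100) = -210 + 87215100 = 87214890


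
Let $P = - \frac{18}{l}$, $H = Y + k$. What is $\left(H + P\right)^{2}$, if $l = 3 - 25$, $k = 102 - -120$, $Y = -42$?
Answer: $\frac{3956121}{121} \approx 32695.0$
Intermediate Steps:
$k = 222$ ($k = 102 + 120 = 222$)
$l = -22$ ($l = 3 - 25 = -22$)
$H = 180$ ($H = -42 + 222 = 180$)
$P = \frac{9}{11}$ ($P = - \frac{18}{-22} = \left(-18\right) \left(- \frac{1}{22}\right) = \frac{9}{11} \approx 0.81818$)
$\left(H + P\right)^{2} = \left(180 + \frac{9}{11}\right)^{2} = \left(\frac{1989}{11}\right)^{2} = \frac{3956121}{121}$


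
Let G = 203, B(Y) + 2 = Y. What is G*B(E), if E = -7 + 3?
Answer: -1218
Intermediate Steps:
E = -4
B(Y) = -2 + Y
G*B(E) = 203*(-2 - 4) = 203*(-6) = -1218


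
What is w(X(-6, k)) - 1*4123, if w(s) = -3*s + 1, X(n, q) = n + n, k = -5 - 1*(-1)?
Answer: -4086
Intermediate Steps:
k = -4 (k = -5 + 1 = -4)
X(n, q) = 2*n
w(s) = 1 - 3*s
w(X(-6, k)) - 1*4123 = (1 - 6*(-6)) - 1*4123 = (1 - 3*(-12)) - 4123 = (1 + 36) - 4123 = 37 - 4123 = -4086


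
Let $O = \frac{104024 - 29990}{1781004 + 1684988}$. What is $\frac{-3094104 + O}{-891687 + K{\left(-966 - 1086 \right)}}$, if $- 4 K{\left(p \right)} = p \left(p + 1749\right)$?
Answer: $\frac{1787356606189}{604888389832} \approx 2.9549$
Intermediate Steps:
$O = \frac{37017}{1732996}$ ($O = \frac{74034}{3465992} = 74034 \cdot \frac{1}{3465992} = \frac{37017}{1732996} \approx 0.02136$)
$K{\left(p \right)} = - \frac{p \left(1749 + p\right)}{4}$ ($K{\left(p \right)} = - \frac{p \left(p + 1749\right)}{4} = - \frac{p \left(1749 + p\right)}{4}$)
$\frac{-3094104 + O}{-891687 + K{\left(-966 - 1086 \right)}} = \frac{-3094104 + \frac{37017}{1732996}}{-891687 - \frac{\left(-966 - 1086\right) \left(1749 - 2052\right)}{4}} = - \frac{5362069818567}{1732996 \left(-891687 - - 513 \left(1749 - 2052\right)\right)} = - \frac{5362069818567}{1732996 \left(-891687 - \left(-513\right) \left(-303\right)\right)} = - \frac{5362069818567}{1732996 \left(-891687 - 155439\right)} = - \frac{5362069818567}{1732996 \left(-1047126\right)} = \left(- \frac{5362069818567}{1732996}\right) \left(- \frac{1}{1047126}\right) = \frac{1787356606189}{604888389832}$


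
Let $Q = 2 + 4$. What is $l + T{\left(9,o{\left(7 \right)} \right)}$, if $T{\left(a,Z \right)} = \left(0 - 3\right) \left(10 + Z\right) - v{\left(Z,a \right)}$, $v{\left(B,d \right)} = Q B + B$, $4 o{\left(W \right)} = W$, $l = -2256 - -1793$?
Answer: $- \frac{1021}{2} \approx -510.5$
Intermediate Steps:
$l = -463$ ($l = -2256 + 1793 = -463$)
$Q = 6$
$o{\left(W \right)} = \frac{W}{4}$
$v{\left(B,d \right)} = 7 B$ ($v{\left(B,d \right)} = 6 B + B = 7 B$)
$T{\left(a,Z \right)} = -30 - 10 Z$ ($T{\left(a,Z \right)} = \left(0 - 3\right) \left(10 + Z\right) - 7 Z = - 3 \left(10 + Z\right) - 7 Z = \left(-30 - 3 Z\right) - 7 Z = -30 - 10 Z$)
$l + T{\left(9,o{\left(7 \right)} \right)} = -463 - \left(30 + 10 \cdot \frac{1}{4} \cdot 7\right) = -463 - \frac{95}{2} = - \frac{1021}{2}$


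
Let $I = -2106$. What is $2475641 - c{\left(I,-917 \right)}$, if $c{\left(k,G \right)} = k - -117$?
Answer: $2477630$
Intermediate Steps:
$c{\left(k,G \right)} = 117 + k$ ($c{\left(k,G \right)} = k + 117 = 117 + k$)
$2475641 - c{\left(I,-917 \right)} = 2475641 - \left(117 - 2106\right) = 2475641 - -1989 = 2475641 + 1989 = 2477630$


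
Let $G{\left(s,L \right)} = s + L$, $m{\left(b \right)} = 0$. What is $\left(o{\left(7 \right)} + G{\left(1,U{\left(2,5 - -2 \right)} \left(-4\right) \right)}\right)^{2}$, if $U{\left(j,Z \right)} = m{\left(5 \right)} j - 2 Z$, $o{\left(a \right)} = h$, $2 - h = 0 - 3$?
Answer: $3844$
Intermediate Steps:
$h = 5$ ($h = 2 - \left(0 - 3\right) = 2 - -3 = 2 + 3 = 5$)
$o{\left(a \right)} = 5$
$U{\left(j,Z \right)} = - 2 Z$ ($U{\left(j,Z \right)} = 0 j - 2 Z = 0 - 2 Z = - 2 Z$)
$G{\left(s,L \right)} = L + s$
$\left(o{\left(7 \right)} + G{\left(1,U{\left(2,5 - -2 \right)} \left(-4\right) \right)}\right)^{2} = \left(5 + \left(- 2 \left(5 - -2\right) \left(-4\right) + 1\right)\right)^{2} = \left(5 + \left(- 2 \left(5 + 2\right) \left(-4\right) + 1\right)\right)^{2} = \left(5 + \left(\left(-2\right) 7 \left(-4\right) + 1\right)\right)^{2} = \left(5 + \left(\left(-14\right) \left(-4\right) + 1\right)\right)^{2} = \left(5 + \left(56 + 1\right)\right)^{2} = \left(5 + 57\right)^{2} = 62^{2} = 3844$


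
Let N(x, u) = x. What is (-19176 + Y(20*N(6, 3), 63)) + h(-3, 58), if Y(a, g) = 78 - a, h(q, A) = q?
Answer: -19221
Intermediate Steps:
(-19176 + Y(20*N(6, 3), 63)) + h(-3, 58) = (-19176 + (78 - 20*6)) - 3 = (-19176 + (78 - 1*120)) - 3 = (-19176 + (78 - 120)) - 3 = (-19176 - 42) - 3 = -19218 - 3 = -19221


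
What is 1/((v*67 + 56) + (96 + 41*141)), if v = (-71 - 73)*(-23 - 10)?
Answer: 1/324317 ≈ 3.0834e-6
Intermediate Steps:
v = 4752 (v = -144*(-33) = 4752)
1/((v*67 + 56) + (96 + 41*141)) = 1/((4752*67 + 56) + (96 + 41*141)) = 1/((318384 + 56) + (96 + 5781)) = 1/(318440 + 5877) = 1/324317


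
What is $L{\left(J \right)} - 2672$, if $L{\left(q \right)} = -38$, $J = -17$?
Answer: $-2710$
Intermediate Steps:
$L{\left(J \right)} - 2672 = -38 - 2672 = -2710$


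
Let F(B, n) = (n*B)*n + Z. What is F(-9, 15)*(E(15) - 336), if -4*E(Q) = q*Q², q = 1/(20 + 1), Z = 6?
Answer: 19146177/28 ≈ 6.8379e+5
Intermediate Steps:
q = 1/21 ≈ 0.047619
F(B, n) = 6 + B*n² (F(B, n) = (n*B)*n + 6 = (B*n)*n + 6 = B*n² + 6 = 6 + B*n²)
E(Q) = -Q²/84
F(-9, 15)*(E(15) - 336) = (6 - 9*15²)*(-1/84*15² - 336) = (6 - 9*225)*(-1/84*225 - 336) = (6 - 2025)*(-75/28 - 336) = -2019*(-9483/28) = 19146177/28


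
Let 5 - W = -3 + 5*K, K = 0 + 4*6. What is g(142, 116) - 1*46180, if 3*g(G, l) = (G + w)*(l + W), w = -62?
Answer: -138220/3 ≈ -46073.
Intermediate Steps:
K = 24 (K = 0 + 24 = 24)
W = -112 (W = 5 - (-3 + 5*24) = 5 - (-3 + 120) = 5 - 1*117 = 5 - 117 = -112)
g(G, l) = (-112 + l)*(-62 + G)/3 (g(G, l) = ((G - 62)*(l - 112))/3 = ((-62 + G)*(-112 + l))/3 = ((-112 + l)*(-62 + G))/3 = (-112 + l)*(-62 + G)/3)
g(142, 116) - 1*46180 = (6944/3 - 112/3*142 - 62/3*116 + (⅓)*142*116) - 1*46180 = (6944/3 - 15904/3 - 7192/3 + 16472/3) - 46180 = 320/3 - 46180 = -138220/3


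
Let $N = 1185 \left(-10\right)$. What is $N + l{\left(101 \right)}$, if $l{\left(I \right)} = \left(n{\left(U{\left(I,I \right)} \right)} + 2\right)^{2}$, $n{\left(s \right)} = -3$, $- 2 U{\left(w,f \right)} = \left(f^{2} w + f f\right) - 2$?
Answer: $-11849$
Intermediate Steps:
$N = -11850$
$U{\left(w,f \right)} = 1 - \frac{f^{2}}{2} - \frac{w f^{2}}{2}$ ($U{\left(w,f \right)} = - \frac{\left(f^{2} w + f f\right) - 2}{2} = - \frac{\left(w f^{2} + f^{2}\right) - 2}{2} = - \frac{\left(f^{2} + w f^{2}\right) - 2}{2} = - \frac{-2 + f^{2} + w f^{2}}{2} = 1 - \frac{f^{2}}{2} - \frac{w f^{2}}{2}$)
$l{\left(I \right)} = 1$ ($l{\left(I \right)} = \left(-3 + 2\right)^{2} = \left(-1\right)^{2} = 1$)
$N + l{\left(101 \right)} = -11850 + 1 = -11849$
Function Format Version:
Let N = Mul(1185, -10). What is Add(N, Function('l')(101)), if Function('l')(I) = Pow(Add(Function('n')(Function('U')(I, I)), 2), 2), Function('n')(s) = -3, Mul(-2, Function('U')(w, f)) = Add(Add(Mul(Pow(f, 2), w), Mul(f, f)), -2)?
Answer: -11849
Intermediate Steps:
N = -11850
Function('U')(w, f) = Add(1, Mul(Rational(-1, 2), Pow(f, 2)), Mul(Rational(-1, 2), w, Pow(f, 2))) (Function('U')(w, f) = Mul(Rational(-1, 2), Add(Add(Mul(Pow(f, 2), w), Mul(f, f)), -2)) = Mul(Rational(-1, 2), Add(Add(Mul(w, Pow(f, 2)), Pow(f, 2)), -2)) = Mul(Rational(-1, 2), Add(Add(Pow(f, 2), Mul(w, Pow(f, 2))), -2)) = Mul(Rational(-1, 2), Add(-2, Pow(f, 2), Mul(w, Pow(f, 2)))) = Add(1, Mul(Rational(-1, 2), Pow(f, 2)), Mul(Rational(-1, 2), w, Pow(f, 2))))
Function('l')(I) = 1 (Function('l')(I) = Pow(Add(-3, 2), 2) = Pow(-1, 2) = 1)
Add(N, Function('l')(101)) = Add(-11850, 1) = -11849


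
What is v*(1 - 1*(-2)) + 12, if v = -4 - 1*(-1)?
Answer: 3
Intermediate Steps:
v = -3 (v = -4 + 1 = -3)
v*(1 - 1*(-2)) + 12 = -3*(1 - 1*(-2)) + 12 = -3*(1 + 2) + 12 = -3*3 + 12 = -9 + 12 = 3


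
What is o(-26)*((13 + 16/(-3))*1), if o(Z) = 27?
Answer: 207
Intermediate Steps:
o(-26)*((13 + 16/(-3))*1) = 27*((13 + 16/(-3))*1) = 27*((13 + 16*(-1/3))*1) = 27*((13 - 16/3)*1) = 27*((23/3)*1) = 27*(23/3) = 207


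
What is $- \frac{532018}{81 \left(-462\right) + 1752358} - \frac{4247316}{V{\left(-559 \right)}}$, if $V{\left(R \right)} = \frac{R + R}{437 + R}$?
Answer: $- \frac{222158339608199}{479324612} \approx -4.6348 \cdot 10^{5}$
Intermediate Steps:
$V{\left(R \right)} = \frac{2 R}{437 + R}$
$- \frac{532018}{81 \left(-462\right) + 1752358} - \frac{4247316}{V{\left(-559 \right)}} = - \frac{532018}{81 \left(-462\right) + 1752358} - \frac{4247316}{2 \left(-559\right) \frac{1}{437 - 559}} = - \frac{532018}{-37422 + 1752358} - \frac{4247316}{2 \left(-559\right) \frac{1}{-122}} = - \frac{532018}{1714936} - \frac{4247316}{2 \left(-559\right) \left(- \frac{1}{122}\right)} = \left(-532018\right) \frac{1}{1714936} - \frac{4247316}{\frac{559}{61}} = - \frac{266009}{857468} - \frac{259086276}{559} = - \frac{222158339608199}{479324612}$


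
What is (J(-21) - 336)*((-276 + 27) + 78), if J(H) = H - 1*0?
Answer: 61047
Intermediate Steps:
J(H) = H (J(H) = H + 0 = H)
(J(-21) - 336)*((-276 + 27) + 78) = (-21 - 336)*((-276 + 27) + 78) = -357*(-249 + 78) = -357*(-171) = 61047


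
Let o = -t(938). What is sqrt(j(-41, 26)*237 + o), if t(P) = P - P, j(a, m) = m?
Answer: sqrt(6162) ≈ 78.498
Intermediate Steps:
t(P) = 0
o = 0 (o = -1*0 = 0)
sqrt(j(-41, 26)*237 + o) = sqrt(26*237 + 0) = sqrt(6162 + 0) = sqrt(6162)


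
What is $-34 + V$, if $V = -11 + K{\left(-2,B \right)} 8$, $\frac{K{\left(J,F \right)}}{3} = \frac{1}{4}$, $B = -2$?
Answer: $-39$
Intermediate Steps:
$K{\left(J,F \right)} = \frac{3}{4}$
$V = -5$ ($V = -11 + \frac{3}{4} \cdot 8 = -11 + 6 = -5$)
$-34 + V = -34 - 5 = -39$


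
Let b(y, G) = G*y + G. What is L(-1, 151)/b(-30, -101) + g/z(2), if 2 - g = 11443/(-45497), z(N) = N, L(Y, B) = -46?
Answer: 295852249/266521426 ≈ 1.1101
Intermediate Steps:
b(y, G) = G + G*y
g = 102437/45497 (g = 2 - 11443/(-45497) = 2 - 11443*(-1)/45497 = 2 - 1*(-11443/45497) = 2 + 11443/45497 = 102437/45497 ≈ 2.2515)
L(-1, 151)/b(-30, -101) + g/z(2) = -46*(-1/(101*(1 - 30))) + (102437/45497)/2 = -46/((-101*(-29))) + (102437/45497)*(½) = -46/2929 + 102437/90994 = 295852249/266521426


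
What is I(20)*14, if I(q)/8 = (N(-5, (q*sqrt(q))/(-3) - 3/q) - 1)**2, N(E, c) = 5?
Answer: 1792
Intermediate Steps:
I(q) = 128 (I(q) = 8*(5 - 1)**2 = 8*4**2 = 8*16 = 128)
I(20)*14 = 128*14 = 1792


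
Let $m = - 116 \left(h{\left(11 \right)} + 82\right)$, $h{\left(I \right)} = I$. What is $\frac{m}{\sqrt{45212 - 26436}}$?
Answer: $- \frac{2697 \sqrt{4694}}{2347} \approx -78.73$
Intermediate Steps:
$m = -10788$ ($m = - 116 \left(11 + 82\right) = \left(-116\right) 93 = -10788$)
$\frac{m}{\sqrt{45212 - 26436}} = - \frac{10788}{\sqrt{45212 - 26436}} = - \frac{10788}{\sqrt{18776}} = - \frac{10788}{2 \sqrt{4694}} = - 10788 \frac{\sqrt{4694}}{9388} = - \frac{2697 \sqrt{4694}}{2347}$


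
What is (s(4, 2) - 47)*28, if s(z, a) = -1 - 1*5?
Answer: -1484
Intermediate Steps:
s(z, a) = -6 (s(z, a) = -1 - 5 = -6)
(s(4, 2) - 47)*28 = (-6 - 47)*28 = -53*28 = -1484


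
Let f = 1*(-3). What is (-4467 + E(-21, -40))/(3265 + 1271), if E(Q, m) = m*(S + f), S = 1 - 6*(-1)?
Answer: -661/648 ≈ -1.0201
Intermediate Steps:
f = -3
S = 7 (S = 1 - 1*(-6) = 1 + 6 = 7)
E(Q, m) = 4*m (E(Q, m) = m*(7 - 3) = m*4 = 4*m)
(-4467 + E(-21, -40))/(3265 + 1271) = (-4467 + 4*(-40))/(3265 + 1271) = (-4467 - 160)/4536 = -4627*1/4536 = -661/648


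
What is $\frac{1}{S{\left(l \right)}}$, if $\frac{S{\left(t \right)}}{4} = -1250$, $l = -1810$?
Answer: $- \frac{1}{5000} \approx -0.0002$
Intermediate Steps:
$S{\left(t \right)} = -5000$ ($S{\left(t \right)} = 4 \left(-1250\right) = -5000$)
$\frac{1}{S{\left(l \right)}} = \frac{1}{-5000} = - \frac{1}{5000}$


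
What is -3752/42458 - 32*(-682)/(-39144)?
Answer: -67091980/103873497 ≈ -0.64590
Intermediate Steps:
-3752/42458 - 32*(-682)/(-39144) = -3752*1/42458 + 21824*(-1/39144) = -1876/21229 - 2728/4893 = -67091980/103873497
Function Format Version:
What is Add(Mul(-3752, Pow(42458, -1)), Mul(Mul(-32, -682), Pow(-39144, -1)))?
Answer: Rational(-67091980, 103873497) ≈ -0.64590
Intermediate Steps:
Add(Mul(-3752, Pow(42458, -1)), Mul(Mul(-32, -682), Pow(-39144, -1))) = Add(Mul(-3752, Rational(1, 42458)), Mul(21824, Rational(-1, 39144))) = Add(Rational(-1876, 21229), Rational(-2728, 4893)) = Rational(-67091980, 103873497)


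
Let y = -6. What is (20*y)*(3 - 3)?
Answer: 0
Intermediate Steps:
(20*y)*(3 - 3) = (20*(-6))*(3 - 3) = -120*0 = 0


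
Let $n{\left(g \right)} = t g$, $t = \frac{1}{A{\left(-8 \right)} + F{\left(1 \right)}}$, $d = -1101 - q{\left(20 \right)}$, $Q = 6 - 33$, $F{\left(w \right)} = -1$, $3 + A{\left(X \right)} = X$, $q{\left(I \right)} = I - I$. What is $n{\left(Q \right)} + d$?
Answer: $- \frac{4395}{4} \approx -1098.8$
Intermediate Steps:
$q{\left(I \right)} = 0$
$A{\left(X \right)} = -3 + X$
$Q = -27$
$d = -1101$ ($d = -1101 - 0 = -1101 + 0 = -1101$)
$t = - \frac{1}{12}$ ($t = \frac{1}{\left(-3 - 8\right) - 1} = \frac{1}{-11 - 1} = \frac{1}{-12} = - \frac{1}{12} \approx -0.083333$)
$n{\left(g \right)} = - \frac{g}{12}$
$n{\left(Q \right)} + d = \left(- \frac{1}{12}\right) \left(-27\right) - 1101 = \frac{9}{4} - 1101 = - \frac{4395}{4}$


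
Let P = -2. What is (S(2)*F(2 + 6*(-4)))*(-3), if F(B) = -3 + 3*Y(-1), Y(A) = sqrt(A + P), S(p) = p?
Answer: 18 - 18*I*sqrt(3) ≈ 18.0 - 31.177*I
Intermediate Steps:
Y(A) = sqrt(-2 + A) (Y(A) = sqrt(A - 2) = sqrt(-2 + A))
F(B) = -3 + 3*I*sqrt(3) (F(B) = -3 + 3*sqrt(-2 - 1) = -3 + 3*sqrt(-3) = -3 + 3*(I*sqrt(3)) = -3 + 3*I*sqrt(3))
(S(2)*F(2 + 6*(-4)))*(-3) = (2*(-3 + 3*I*sqrt(3)))*(-3) = (-6 + 6*I*sqrt(3))*(-3) = 18 - 18*I*sqrt(3)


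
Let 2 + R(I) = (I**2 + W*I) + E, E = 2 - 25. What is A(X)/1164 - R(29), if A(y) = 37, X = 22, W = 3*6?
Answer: -1557395/1164 ≈ -1338.0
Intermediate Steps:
W = 18
E = -23
R(I) = -25 + I**2 + 18*I (R(I) = -2 + ((I**2 + 18*I) - 23) = -2 + (-23 + I**2 + 18*I) = -25 + I**2 + 18*I)
A(X)/1164 - R(29) = 37/1164 - (-25 + 29**2 + 18*29) = 37*(1/1164) - (-25 + 841 + 522) = 37/1164 - 1*1338 = 37/1164 - 1338 = -1557395/1164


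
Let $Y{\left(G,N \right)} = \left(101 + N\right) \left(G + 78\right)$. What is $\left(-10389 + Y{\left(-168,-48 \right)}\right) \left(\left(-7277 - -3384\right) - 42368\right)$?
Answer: $701270499$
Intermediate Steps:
$Y{\left(G,N \right)} = \left(78 + G\right) \left(101 + N\right)$ ($Y{\left(G,N \right)} = \left(101 + N\right) \left(78 + G\right) = \left(78 + G\right) \left(101 + N\right)$)
$\left(-10389 + Y{\left(-168,-48 \right)}\right) \left(\left(-7277 - -3384\right) - 42368\right) = \left(-10389 + \left(7878 + 78 \left(-48\right) + 101 \left(-168\right) - -8064\right)\right) \left(\left(-7277 - -3384\right) - 42368\right) = \left(-10389 + \left(7878 - 3744 - 16968 + 8064\right)\right) \left(\left(-7277 + 3384\right) - 42368\right) = \left(-10389 - 4770\right) \left(-3893 - 42368\right) = \left(-15159\right) \left(-46261\right) = 701270499$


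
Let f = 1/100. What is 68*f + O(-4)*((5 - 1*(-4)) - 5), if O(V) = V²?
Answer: 1617/25 ≈ 64.680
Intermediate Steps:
f = 1/100 ≈ 0.010000
68*f + O(-4)*((5 - 1*(-4)) - 5) = 68*(1/100) + (-4)²*((5 - 1*(-4)) - 5) = 17/25 + 16*((5 + 4) - 5) = 17/25 + 16*(9 - 5) = 17/25 + 16*4 = 17/25 + 64 = 1617/25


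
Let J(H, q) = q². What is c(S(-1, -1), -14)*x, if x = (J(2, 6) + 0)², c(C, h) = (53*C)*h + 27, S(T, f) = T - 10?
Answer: 10612944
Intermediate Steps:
S(T, f) = -10 + T
c(C, h) = 27 + 53*C*h (c(C, h) = 53*C*h + 27 = 27 + 53*C*h)
x = 1296 (x = (6² + 0)² = (36 + 0)² = 36² = 1296)
c(S(-1, -1), -14)*x = (27 + 53*(-10 - 1)*(-14))*1296 = (27 + 53*(-11)*(-14))*1296 = (27 + 8162)*1296 = 8189*1296 = 10612944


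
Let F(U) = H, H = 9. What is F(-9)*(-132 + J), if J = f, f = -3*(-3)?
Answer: -1107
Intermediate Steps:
F(U) = 9
f = 9
J = 9
F(-9)*(-132 + J) = 9*(-132 + 9) = 9*(-123) = -1107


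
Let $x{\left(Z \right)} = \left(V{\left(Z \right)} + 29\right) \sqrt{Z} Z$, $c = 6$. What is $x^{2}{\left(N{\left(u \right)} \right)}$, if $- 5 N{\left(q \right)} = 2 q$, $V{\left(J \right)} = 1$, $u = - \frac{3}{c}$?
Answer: $\frac{36}{5} \approx 7.2$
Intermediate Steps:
$u = - \frac{1}{2}$ ($u = - \frac{3}{6} = \left(-3\right) \frac{1}{6} = - \frac{1}{2} \approx -0.5$)
$N{\left(q \right)} = - \frac{2 q}{5}$
$x{\left(Z \right)} = 30 Z^{\frac{3}{2}}$ ($x{\left(Z \right)} = \left(1 + 29\right) \sqrt{Z} Z = 30 \sqrt{Z} Z = 30 Z^{\frac{3}{2}}$)
$x^{2}{\left(N{\left(u \right)} \right)} = \left(30 \left(\left(- \frac{2}{5}\right) \left(- \frac{1}{2}\right)\right)^{\frac{3}{2}}\right)^{2} = \left(\frac{30}{5 \sqrt{5}}\right)^{2} = \left(30 \frac{\sqrt{5}}{25}\right)^{2} = \left(\frac{6 \sqrt{5}}{5}\right)^{2} = \frac{36}{5}$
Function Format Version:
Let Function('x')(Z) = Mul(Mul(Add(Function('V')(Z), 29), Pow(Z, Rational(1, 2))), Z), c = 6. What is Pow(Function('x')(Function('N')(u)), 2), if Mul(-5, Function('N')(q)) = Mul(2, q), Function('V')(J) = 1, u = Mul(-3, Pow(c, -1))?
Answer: Rational(36, 5) ≈ 7.2000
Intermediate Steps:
u = Rational(-1, 2) (u = Mul(-3, Pow(6, -1)) = Mul(-3, Rational(1, 6)) = Rational(-1, 2) ≈ -0.50000)
Function('N')(q) = Mul(Rational(-2, 5), q) (Function('N')(q) = Mul(Rational(-1, 5), Mul(2, q)) = Mul(Rational(-2, 5), q))
Function('x')(Z) = Mul(30, Pow(Z, Rational(3, 2))) (Function('x')(Z) = Mul(Mul(Add(1, 29), Pow(Z, Rational(1, 2))), Z) = Mul(Mul(30, Pow(Z, Rational(1, 2))), Z) = Mul(30, Pow(Z, Rational(3, 2))))
Pow(Function('x')(Function('N')(u)), 2) = Pow(Mul(30, Pow(Mul(Rational(-2, 5), Rational(-1, 2)), Rational(3, 2))), 2) = Pow(Mul(30, Pow(Rational(1, 5), Rational(3, 2))), 2) = Pow(Mul(30, Mul(Rational(1, 25), Pow(5, Rational(1, 2)))), 2) = Pow(Mul(Rational(6, 5), Pow(5, Rational(1, 2))), 2) = Rational(36, 5)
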